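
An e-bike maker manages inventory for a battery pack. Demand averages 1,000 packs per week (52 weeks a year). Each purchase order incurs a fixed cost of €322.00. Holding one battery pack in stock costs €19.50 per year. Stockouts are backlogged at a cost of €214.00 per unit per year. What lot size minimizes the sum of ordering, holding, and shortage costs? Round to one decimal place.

Annual demand D = 1,000 × 52 = 52,000.
With planned backorders, Q* = √(2DS/H) · √((H+B)/B).
√(2DS/H) = √(2 × 52,000 × 322 / 19.5) = 1310.471.
√((H+B)/B) = √((19.5+214)/214) = 1.0446.
Q* ≈ 1368.875.

Q* ≈ 1,368.9 packs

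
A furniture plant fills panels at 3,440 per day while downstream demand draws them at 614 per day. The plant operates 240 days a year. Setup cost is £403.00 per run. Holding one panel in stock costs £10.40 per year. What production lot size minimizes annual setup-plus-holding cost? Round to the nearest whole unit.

Q* ≈ 3,728 panels

Annual demand D = 614 × 240 = 147,360.
Production build-up factor (1 − d/p) = 1 − 614/3,440 = 0.8215.
Q* = √(2DS / (H(1 − d/p))) = √(2 × 147,360 × 403 / (10.4 × 0.8215)).
= √(118,772,160 / 8.5437) ≈ 3728.497.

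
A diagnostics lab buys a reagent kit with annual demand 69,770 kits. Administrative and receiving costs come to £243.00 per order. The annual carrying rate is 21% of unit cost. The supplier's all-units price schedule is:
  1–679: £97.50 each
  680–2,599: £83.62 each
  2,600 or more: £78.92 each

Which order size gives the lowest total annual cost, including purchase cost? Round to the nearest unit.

Holding cost per unit per year at price C is H = 0.21·C.
Evaluate total cost at each tier's feasible EOQ or, if the EOQ is below the tier, at the tier's minimum quantity.
Tier 1 (£97.50): EOQ = 1286.9 exceeds tier's upper bound 679, so this tier is dominated.
EOQ at £83.62 = 1389.6 (feasible in tier 2): TC = 69,770×£83.62 + (69,770/1389.6)×243 + (1389.6/2)×0.21×£83.62 = £5,858,568.94.
EOQ at £78.92 = 1430.4 < 2600, so use break Q=2600: TC = 69,770×£78.92 + (69,770/2600.0)×243 + (2600.0/2)×0.21×£78.92 = £5,534,314.37.
Lowest total cost is £5,534,314.37 at Q = 2600.0.

Q* ≈ 2,600 kits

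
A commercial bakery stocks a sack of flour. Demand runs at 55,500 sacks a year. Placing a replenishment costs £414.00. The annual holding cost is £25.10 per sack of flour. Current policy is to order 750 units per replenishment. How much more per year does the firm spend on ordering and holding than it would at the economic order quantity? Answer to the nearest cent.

EOQ = √(2DS/H) = √(2 × 55,500 × 414 / 25.1) ≈ 1353.08.
Cost at Q* = (D/Q*)S + (Q*/2)H = √(2DSH) ≈ £33,962.41.
Cost at Q = 750: (55,500/750)×414 + (750/2)×25.1 = £30,636.00 + £9,412.50 = £40,048.50.
Excess = £40,048.50 − £33,962.41 = £6,086.09.

Extra cost ≈ £6,086.09 per year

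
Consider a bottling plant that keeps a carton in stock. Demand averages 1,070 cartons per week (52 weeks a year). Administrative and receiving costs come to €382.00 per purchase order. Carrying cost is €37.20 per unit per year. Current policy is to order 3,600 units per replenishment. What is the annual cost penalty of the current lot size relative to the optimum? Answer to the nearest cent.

Extra cost ≈ €33,098.04 per year

Annual demand D = 1,070 × 52 = 55,640.
EOQ = √(2DS/H) = √(2 × 55,640 × 382 / 37.2) ≈ 1068.98.
Cost at Q* = (D/Q*)S + (Q*/2)H = √(2DSH) ≈ €39,765.98.
Cost at Q = 3,600: (55,640/3,600)×382 + (3,600/2)×37.2 = €5,904.02 + €66,960.00 = €72,864.02.
Excess = €72,864.02 − €39,765.98 = €33,098.04.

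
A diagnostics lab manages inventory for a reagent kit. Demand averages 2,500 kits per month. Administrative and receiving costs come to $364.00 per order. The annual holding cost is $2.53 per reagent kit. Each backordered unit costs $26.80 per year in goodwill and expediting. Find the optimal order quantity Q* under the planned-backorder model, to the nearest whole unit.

Q* ≈ 3,074 kits

Annual demand D = 2,500 × 12 = 30,000.
With planned backorders, Q* = √(2DS/H) · √((H+B)/B).
√(2DS/H) = √(2 × 30,000 × 364 / 2.53) = 2938.097.
√((H+B)/B) = √((2.53+26.8)/26.8) = 1.0461.
Q* ≈ 3073.652.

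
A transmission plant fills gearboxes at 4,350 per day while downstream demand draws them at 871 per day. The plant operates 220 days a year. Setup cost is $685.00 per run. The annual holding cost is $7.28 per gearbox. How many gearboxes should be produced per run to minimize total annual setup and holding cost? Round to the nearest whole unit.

Q* ≈ 6,715 gearboxes

Annual demand D = 871 × 220 = 191,620.
Production build-up factor (1 − d/p) = 1 − 871/4,350 = 0.7998.
Q* = √(2DS / (H(1 − d/p))) = √(2 × 191,620 × 685 / (7.28 × 0.7998)).
= √(262,519,400 / 5.8223) ≈ 6714.790.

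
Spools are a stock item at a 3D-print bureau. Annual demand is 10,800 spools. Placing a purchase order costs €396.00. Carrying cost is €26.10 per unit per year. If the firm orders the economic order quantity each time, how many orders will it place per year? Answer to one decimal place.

N ≈ 18.9 orders per year

The optimal lot size = √(2DS/H) = √(2 × 10,800 × 396 / 26.1) ≈ 572.47.
Orders per year = D / Q* = 10,800 / 572.47 ≈ 18.866.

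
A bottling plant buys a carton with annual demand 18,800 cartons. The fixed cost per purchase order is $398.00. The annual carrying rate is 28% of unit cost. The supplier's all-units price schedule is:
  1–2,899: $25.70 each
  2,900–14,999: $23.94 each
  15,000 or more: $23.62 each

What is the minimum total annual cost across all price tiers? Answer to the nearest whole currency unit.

TC* ≈ $462,372

Holding cost per unit per year at price C is H = 0.28·C.
Candidates are each tier's EOQ (if it falls in that tier) and each price-break quantity.
EOQ at $25.70 = 1442.1 (feasible in tier 1): TC = 18,800×$25.70 + (18,800/1442.1)×398 + (1442.1/2)×0.28×$25.70 = $493,537.22.
EOQ at $23.94 = 1494.2 < 2900, so use break Q=2900: TC = 18,800×$23.94 + (18,800/2900.0)×398 + (2900.0/2)×0.28×$23.94 = $462,371.78.
EOQ at $23.62 = 1504.2 < 15000, so use break Q=15000: TC = 18,800×$23.62 + (18,800/15000.0)×398 + (15000.0/2)×0.28×$23.62 = $494,156.83.
Lowest total cost among the candidates is at Q = 2900.0.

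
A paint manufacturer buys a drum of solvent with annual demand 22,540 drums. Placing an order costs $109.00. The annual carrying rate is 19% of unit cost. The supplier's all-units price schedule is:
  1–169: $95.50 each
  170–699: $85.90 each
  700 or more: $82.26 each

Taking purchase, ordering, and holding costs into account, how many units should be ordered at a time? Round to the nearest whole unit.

Q* ≈ 700 drums

Holding cost per unit per year at price C is H = 0.19·C.
Evaluate total cost at each tier's feasible EOQ or, if the EOQ is below the tier, at the tier's minimum quantity.
Tier 1 ($95.50): EOQ = 520.4 exceeds tier's upper bound 169, so this tier is dominated.
EOQ at $85.90 = 548.7 (feasible in tier 2): TC = 22,540×$85.90 + (22,540/548.7)×109 + (548.7/2)×0.19×$85.90 = $1,945,141.27.
EOQ at $82.26 = 560.7 < 700, so use break Q=700: TC = 22,540×$82.26 + (22,540/700.0)×109 + (700.0/2)×0.19×$82.26 = $1,863,120.49.
Lowest total cost is $1,863,120.49 at Q = 700.0.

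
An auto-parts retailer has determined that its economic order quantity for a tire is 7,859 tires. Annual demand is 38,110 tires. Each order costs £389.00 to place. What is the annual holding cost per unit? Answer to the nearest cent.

H ≈ £0.48

The basic EOQ model gives Q* = √(2DS/H); rearrange for the unknown.
From Q* = √(2DS/H): H = 2DS / Q*² = 2 × 38,110 × 389 / 7,859² = 0.4800.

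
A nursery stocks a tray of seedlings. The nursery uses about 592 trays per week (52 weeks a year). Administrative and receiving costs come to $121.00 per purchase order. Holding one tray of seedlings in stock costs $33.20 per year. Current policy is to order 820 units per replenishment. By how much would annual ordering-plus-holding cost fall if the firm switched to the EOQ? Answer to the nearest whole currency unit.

Extra cost ≈ $2,428 per year

Annual demand D = 592 × 52 = 30,784.
EOQ = √(2DS/H) = √(2 × 30,784 × 121 / 33.2) ≈ 473.70.
Cost at Q* = (D/Q*)S + (Q*/2)H = √(2DSH) ≈ $15,726.76.
Cost at Q = 820: (30,784/820)×121 + (820/2)×33.2 = $4,542.52 + $13,612.00 = $18,154.52.
Excess = $18,154.52 − $15,726.76 = $2,427.76.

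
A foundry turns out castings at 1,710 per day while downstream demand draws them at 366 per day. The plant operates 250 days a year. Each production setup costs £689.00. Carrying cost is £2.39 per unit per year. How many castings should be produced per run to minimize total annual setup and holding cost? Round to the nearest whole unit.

Annual demand D = 366 × 250 = 91,500.
Production build-up factor (1 − d/p) = 1 − 366/1,710 = 0.7860.
Q* = √(2DS / (H(1 − d/p))) = √(2 × 91,500 × 689 / (2.39 × 0.7860)).
= √(126,087,000 / 1.8785) ≈ 8192.843.

Q* ≈ 8,193 castings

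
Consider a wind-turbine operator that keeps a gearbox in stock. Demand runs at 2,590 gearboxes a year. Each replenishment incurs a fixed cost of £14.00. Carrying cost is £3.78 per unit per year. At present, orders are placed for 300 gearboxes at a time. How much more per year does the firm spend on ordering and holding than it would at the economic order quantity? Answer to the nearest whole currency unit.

EOQ = √(2DS/H) = √(2 × 2,590 × 14 / 3.78) ≈ 138.51.
Cost at Q* = (D/Q*)S + (Q*/2)H = √(2DSH) ≈ £523.57.
Cost at Q = 300: (2,590/300)×14 + (300/2)×3.78 = £120.87 + £567.00 = £687.87.
Excess = £687.87 − £523.57 = £164.30.

Extra cost ≈ £164 per year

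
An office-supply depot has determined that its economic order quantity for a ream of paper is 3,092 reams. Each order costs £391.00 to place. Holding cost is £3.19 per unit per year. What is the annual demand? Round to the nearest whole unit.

Invert the EOQ relation Q*² = 2DS/H.
From Q* = √(2DS/H): D = Q*²H / (2S) = 3,092² × 3.19 / (2 × 391) = 38999.847.

D ≈ 39,000 reams per year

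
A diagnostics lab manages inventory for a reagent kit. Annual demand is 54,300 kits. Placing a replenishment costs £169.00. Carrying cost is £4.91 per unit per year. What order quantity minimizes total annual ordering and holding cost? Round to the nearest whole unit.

EOQ = √(2DS / H) = √(2 × 54,300 × 169 / 4.91).
= √(18,353,400 / 4.91) = √3,737,963.3401 ≈ 1933.381.

Q* ≈ 1,933 kits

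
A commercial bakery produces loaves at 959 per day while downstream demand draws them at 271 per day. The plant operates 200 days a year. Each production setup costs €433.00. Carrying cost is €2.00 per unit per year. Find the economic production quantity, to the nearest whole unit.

Q* ≈ 5,720 loaves

Annual demand D = 271 × 200 = 54,200.
Production build-up factor (1 − d/p) = 1 − 271/959 = 0.7174.
Q* = √(2DS / (H(1 − d/p))) = √(2 × 54,200 × 433 / (2 × 0.7174)).
= √(46,937,200 / 1.4348) ≈ 5719.508.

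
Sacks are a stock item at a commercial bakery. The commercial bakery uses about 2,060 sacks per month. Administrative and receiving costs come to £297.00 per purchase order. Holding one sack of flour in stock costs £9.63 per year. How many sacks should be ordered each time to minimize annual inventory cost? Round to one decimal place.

Annual demand D = 2,060 × 12 = 24,720.
EOQ = √(2DS / H) = √(2 × 24,720 × 297 / 9.63).
= √(14,683,680 / 9.63) = √1,524,785.0467 ≈ 1234.822.

Q* ≈ 1,234.8 sacks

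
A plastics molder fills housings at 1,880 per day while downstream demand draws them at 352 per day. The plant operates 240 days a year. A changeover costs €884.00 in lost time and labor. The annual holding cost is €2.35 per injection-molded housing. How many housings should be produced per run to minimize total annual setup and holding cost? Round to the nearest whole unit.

Annual demand D = 352 × 240 = 84,480.
Production build-up factor (1 − d/p) = 1 − 352/1,880 = 0.8128.
Q* = √(2DS / (H(1 − d/p))) = √(2 × 84,480 × 884 / (2.35 × 0.8128)).
= √(149,360,640 / 1.91) ≈ 8843.036.

Q* ≈ 8,843 housings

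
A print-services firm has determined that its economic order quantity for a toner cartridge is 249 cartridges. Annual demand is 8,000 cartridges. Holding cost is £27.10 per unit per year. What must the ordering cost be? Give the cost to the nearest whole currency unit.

S ≈ £105

Invert the EOQ relation Q*² = 2DS/H.
From Q* = √(2DS/H): S = Q*²H / (2D) = 249² × 27.1 / (2 × 8,000) = 105.0142.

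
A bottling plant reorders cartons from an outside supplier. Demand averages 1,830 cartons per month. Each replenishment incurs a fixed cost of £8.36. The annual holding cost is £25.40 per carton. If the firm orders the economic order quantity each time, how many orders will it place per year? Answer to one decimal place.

Annual demand D = 1,830 × 12 = 21,960.
Q* = √(2DS/H) = √(2 × 21,960 × 8.36 / 25.4) ≈ 120.23.
Orders per year = D / Q* = 21,960 / 120.23 ≈ 182.648.

N ≈ 182.6 orders per year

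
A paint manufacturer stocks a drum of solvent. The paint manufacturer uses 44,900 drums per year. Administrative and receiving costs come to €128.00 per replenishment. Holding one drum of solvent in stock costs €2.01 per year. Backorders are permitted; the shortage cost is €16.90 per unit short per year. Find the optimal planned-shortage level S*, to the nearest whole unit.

With planned backorders, Q* = √(2DS/H) · √((H+B)/B).
√(2DS/H) = √(2 × 44,900 × 128 / 2.01) = 2391.361.
√((H+B)/B) = √((2.01+16.9)/16.9) = 1.0578.
Q* ≈ 2529.575.
S* = Q* · H/(H+B) = 2529.575 × 2.01/18.91 ≈ 268.876.

S* ≈ 269 drums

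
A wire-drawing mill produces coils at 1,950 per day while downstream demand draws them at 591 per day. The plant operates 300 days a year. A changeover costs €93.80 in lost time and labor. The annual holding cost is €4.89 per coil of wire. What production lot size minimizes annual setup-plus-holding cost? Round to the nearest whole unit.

Q* ≈ 3,124 coils

Annual demand D = 591 × 300 = 177,300.
Production build-up factor (1 − d/p) = 1 − 591/1,950 = 0.6969.
Q* = √(2DS / (H(1 − d/p))) = √(2 × 177,300 × 93.8 / (4.89 × 0.6969)).
= √(33,261,480 / 3.408) ≈ 3124.093.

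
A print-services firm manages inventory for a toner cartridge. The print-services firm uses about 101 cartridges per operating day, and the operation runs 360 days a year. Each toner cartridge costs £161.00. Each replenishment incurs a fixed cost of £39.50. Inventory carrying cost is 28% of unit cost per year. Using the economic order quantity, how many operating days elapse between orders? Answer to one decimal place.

T ≈ 2.5 days

Annual demand D = 101 × 360 = 36,360.
Holding cost H = 0.28 × £161.00 = £45.0800 per unit per year.
EOQ = √(2DS/H) = √(2 × 36,360 × 39.5 / 45.08) ≈ 252.43.
Cycle time = Q*/D × 360 = 252.43 / 36,360 × 360 ≈ 2.499 days.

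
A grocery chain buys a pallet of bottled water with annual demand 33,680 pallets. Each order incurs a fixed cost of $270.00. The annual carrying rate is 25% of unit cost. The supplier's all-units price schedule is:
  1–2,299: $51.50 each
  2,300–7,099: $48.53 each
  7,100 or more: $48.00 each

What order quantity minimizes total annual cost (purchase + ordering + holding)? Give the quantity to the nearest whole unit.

Q* ≈ 2,300 pallets

Holding cost per unit per year at price C is H = 0.25·C.
Candidates are each tier's EOQ (if it falls in that tier) and each price-break quantity.
EOQ at $51.50 = 1188.5 (feasible in tier 1): TC = 33,680×$51.50 + (33,680/1188.5)×270 + (1188.5/2)×0.25×$51.50 = $1,749,822.29.
EOQ at $48.53 = 1224.4 < 2300, so use break Q=2300: TC = 33,680×$48.53 + (33,680/2300.0)×270 + (2300.0/2)×0.25×$48.53 = $1,652,396.51.
EOQ at $48.00 = 1231.1 < 7100, so use break Q=7100: TC = 33,680×$48.00 + (33,680/7100.0)×270 + (7100.0/2)×0.25×$48.00 = $1,660,520.79.
Lowest total cost is $1,652,396.51 at Q = 2300.0.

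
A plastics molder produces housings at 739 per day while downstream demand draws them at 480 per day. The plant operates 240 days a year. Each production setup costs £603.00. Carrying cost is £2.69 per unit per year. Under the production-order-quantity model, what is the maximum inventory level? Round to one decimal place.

I_max ≈ 4,254.5 housings

Annual demand D = 480 × 240 = 115,200.
Production build-up factor (1 − d/p) = 1 − 480/739 = 0.3505.
Q* = √(2DS / (H(1 − d/p))) = √(2 × 115,200 × 603 / (2.69 × 0.3505)).
= √(138,931,200 / 0.9428) ≈ 12139.368.
Maximum inventory = Q*(1 − d/p) = 12139.368 × 0.3505 ≈ 4254.528.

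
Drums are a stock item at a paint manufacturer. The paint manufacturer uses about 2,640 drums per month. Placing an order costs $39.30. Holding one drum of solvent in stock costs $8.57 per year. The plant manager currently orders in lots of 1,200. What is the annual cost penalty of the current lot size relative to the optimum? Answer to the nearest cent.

Annual demand D = 2,640 × 12 = 31,680.
EOQ = √(2DS/H) = √(2 × 31,680 × 39.3 / 8.57) ≈ 539.03.
Cost at Q* = (D/Q*)S + (Q*/2)H = √(2DSH) ≈ $4,619.49.
Cost at Q = 1,200: (31,680/1,200)×39.3 + (1,200/2)×8.57 = $1,037.52 + $5,142.00 = $6,179.52.
Excess = $6,179.52 − $4,619.49 = $1,560.03.

Extra cost ≈ $1,560.03 per year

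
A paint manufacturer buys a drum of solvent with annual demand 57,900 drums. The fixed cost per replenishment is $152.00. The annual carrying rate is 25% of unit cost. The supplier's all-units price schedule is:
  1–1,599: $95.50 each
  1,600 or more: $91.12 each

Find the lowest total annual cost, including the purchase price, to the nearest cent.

TC* ≈ $5,299,572.50

Holding cost per unit per year at price C is H = 0.25·C.
Evaluate total cost at each tier's feasible EOQ or, if the EOQ is below the tier, at the tier's minimum quantity.
EOQ at $95.50 = 858.6 (feasible in tier 1): TC = 57,900×$95.50 + (57,900/858.6)×152 + (858.6/2)×0.25×$95.50 = $5,549,949.71.
EOQ at $91.12 = 879.0 < 1600, so use break Q=1600: TC = 57,900×$91.12 + (57,900/1600.0)×152 + (1600.0/2)×0.25×$91.12 = $5,299,572.50.
Lowest total cost among the candidates is at Q = 1600.0.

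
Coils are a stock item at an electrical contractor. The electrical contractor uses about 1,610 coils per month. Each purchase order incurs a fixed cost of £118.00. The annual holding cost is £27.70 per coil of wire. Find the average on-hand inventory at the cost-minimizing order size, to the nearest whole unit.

Annual demand D = 1,610 × 12 = 19,320.
EOQ = √(2DS/H) = √(2 × 19,320 × 118 / 27.7) ≈ 405.71.
Average inventory = Q*/2 ≈ 405.71 / 2 = 202.857.

Average inventory ≈ 203 coils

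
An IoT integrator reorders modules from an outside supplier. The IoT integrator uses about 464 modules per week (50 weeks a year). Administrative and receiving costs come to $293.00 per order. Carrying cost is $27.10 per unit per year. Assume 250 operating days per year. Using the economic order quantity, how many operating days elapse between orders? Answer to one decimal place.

T ≈ 7.6 days

Annual demand D = 464 × 50 = 23,200.
The optimal lot size = √(2DS/H) = √(2 × 23,200 × 293 / 27.1) ≈ 708.29.
Cycle time = Q*/D × 250 = 708.29 / 23,200 × 250 ≈ 7.632 days.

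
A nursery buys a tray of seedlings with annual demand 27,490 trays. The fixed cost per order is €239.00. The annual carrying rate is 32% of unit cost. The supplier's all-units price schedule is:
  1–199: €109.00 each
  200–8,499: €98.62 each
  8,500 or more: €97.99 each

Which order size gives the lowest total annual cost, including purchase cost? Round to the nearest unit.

Holding cost per unit per year at price C is H = 0.32·C.
Evaluate total cost at each tier's feasible EOQ or, if the EOQ is below the tier, at the tier's minimum quantity.
Tier 1 (€109.00): EOQ = 613.8 exceeds tier's upper bound 199, so this tier is dominated.
EOQ at €98.62 = 645.3 (feasible in tier 2): TC = 27,490×€98.62 + (27,490/645.3)×239 + (645.3/2)×0.32×€98.62 = €2,731,427.60.
EOQ at €97.99 = 647.3 < 8500, so use break Q=8500: TC = 27,490×€97.99 + (27,490/8500.0)×239 + (8500.0/2)×0.32×€97.99 = €2,827,784.45.
Lowest total cost is €2,731,427.60 at Q = 645.3.

Q* ≈ 645 trays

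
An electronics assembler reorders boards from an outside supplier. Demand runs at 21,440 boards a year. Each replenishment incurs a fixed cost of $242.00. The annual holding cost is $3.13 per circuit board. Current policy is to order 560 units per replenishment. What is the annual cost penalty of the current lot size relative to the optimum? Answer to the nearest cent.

EOQ = √(2DS/H) = √(2 × 21,440 × 242 / 3.13) ≈ 1820.80.
Cost at Q* = (D/Q*)S + (Q*/2)H = √(2DSH) ≈ $5,699.11.
Cost at Q = 560: (21,440/560)×242 + (560/2)×3.13 = $9,265.14 + $876.40 = $10,141.54.
Excess = $10,141.54 − $5,699.11 = $4,442.43.

Extra cost ≈ $4,442.43 per year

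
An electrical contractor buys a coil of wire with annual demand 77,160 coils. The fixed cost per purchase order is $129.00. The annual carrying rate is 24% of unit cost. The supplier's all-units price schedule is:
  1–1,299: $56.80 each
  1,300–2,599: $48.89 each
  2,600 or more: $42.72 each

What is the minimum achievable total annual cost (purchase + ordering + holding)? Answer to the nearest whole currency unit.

TC* ≈ $3,313,432

Holding cost per unit per year at price C is H = 0.24·C.
Evaluate total cost at each tier's feasible EOQ or, if the EOQ is below the tier, at the tier's minimum quantity.
EOQ at $56.80 = 1208.4 (feasible in tier 1): TC = 77,160×$56.80 + (77,160/1208.4)×129 + (1208.4/2)×0.24×$56.80 = $4,399,161.50.
EOQ at $48.89 = 1302.5 (feasible in tier 2): TC = 77,160×$48.89 + (77,160/1302.5)×129 + (1302.5/2)×0.24×$48.89 = $3,787,635.86.
EOQ at $42.72 = 1393.4 < 2600, so use break Q=2600: TC = 77,160×$42.72 + (77,160/2600.0)×129 + (2600.0/2)×0.24×$42.72 = $3,313,432.16.
Lowest total cost among the candidates is at Q = 2600.0.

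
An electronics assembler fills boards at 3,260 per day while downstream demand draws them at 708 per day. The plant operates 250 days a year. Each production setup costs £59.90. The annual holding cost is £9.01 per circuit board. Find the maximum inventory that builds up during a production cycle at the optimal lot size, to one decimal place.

I_max ≈ 1,357.3 boards

Annual demand D = 708 × 250 = 177,000.
Production build-up factor (1 − d/p) = 1 − 708/3,260 = 0.7828.
Q* = √(2DS / (H(1 − d/p))) = √(2 × 177,000 × 59.9 / (9.01 × 0.7828)).
= √(21,204,600 / 7.0532) ≈ 1733.888.
Maximum inventory = Q*(1 − d/p) = 1733.888 × 0.7828 ≈ 1357.326.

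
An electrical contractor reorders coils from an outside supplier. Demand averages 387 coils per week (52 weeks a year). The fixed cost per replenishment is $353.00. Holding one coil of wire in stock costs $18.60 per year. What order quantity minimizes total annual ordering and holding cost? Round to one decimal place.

Q* ≈ 874.0 coils

Annual demand D = 387 × 52 = 20,124.
EOQ = √(2DS / H) = √(2 × 20,124 × 353 / 18.6).
= √(14,207,544 / 18.6) = √763,846.4516 ≈ 873.983.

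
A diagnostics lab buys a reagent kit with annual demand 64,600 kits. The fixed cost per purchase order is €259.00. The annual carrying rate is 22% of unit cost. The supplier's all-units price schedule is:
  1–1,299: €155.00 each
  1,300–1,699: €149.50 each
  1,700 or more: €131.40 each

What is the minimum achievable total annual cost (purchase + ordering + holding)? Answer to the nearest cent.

TC* ≈ €8,522,853.80

Holding cost per unit per year at price C is H = 0.22·C.
Evaluate total cost at each tier's feasible EOQ or, if the EOQ is below the tier, at the tier's minimum quantity.
EOQ at €155.00 = 990.6 (feasible in tier 1): TC = 64,600×€155.00 + (64,600/990.6)×259 + (990.6/2)×0.22×€155.00 = €10,046,779.90.
EOQ at €149.50 = 1008.7 < 1300, so use break Q=1300: TC = 64,600×€149.50 + (64,600/1300.0)×259 + (1300.0/2)×0.22×€149.50 = €9,691,948.81.
EOQ at €131.40 = 1075.9 < 1700, so use break Q=1700: TC = 64,600×€131.40 + (64,600/1700.0)×259 + (1700.0/2)×0.22×€131.40 = €8,522,853.80.
Lowest total cost among the candidates is at Q = 1700.0.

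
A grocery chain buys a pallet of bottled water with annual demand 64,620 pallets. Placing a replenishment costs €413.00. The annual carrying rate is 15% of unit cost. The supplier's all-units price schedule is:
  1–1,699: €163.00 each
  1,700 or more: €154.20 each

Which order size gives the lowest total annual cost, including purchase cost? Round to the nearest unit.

Q* ≈ 1,700 pallets

Holding cost per unit per year at price C is H = 0.15·C.
Evaluate total cost at each tier's feasible EOQ or, if the EOQ is below the tier, at the tier's minimum quantity.
EOQ at €163.00 = 1477.5 (feasible in tier 1): TC = 64,620×€163.00 + (64,620/1477.5)×413 + (1477.5/2)×0.15×€163.00 = €10,569,185.42.
EOQ at €154.20 = 1519.1 < 1700, so use break Q=1700: TC = 64,620×€154.20 + (64,620/1700.0)×413 + (1700.0/2)×0.15×€154.20 = €9,999,763.36.
Lowest total cost is €9,999,763.36 at Q = 1700.0.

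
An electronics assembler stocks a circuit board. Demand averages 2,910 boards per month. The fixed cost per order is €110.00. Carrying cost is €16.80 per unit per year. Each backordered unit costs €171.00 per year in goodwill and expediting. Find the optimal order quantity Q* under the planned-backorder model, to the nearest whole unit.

Q* ≈ 709 boards

Annual demand D = 2,910 × 12 = 34,920.
With planned backorders, Q* = √(2DS/H) · √((H+B)/B).
√(2DS/H) = √(2 × 34,920 × 110 / 16.8) = 676.229.
√((H+B)/B) = √((16.8+171)/171) = 1.0480.
Q* ≈ 708.669.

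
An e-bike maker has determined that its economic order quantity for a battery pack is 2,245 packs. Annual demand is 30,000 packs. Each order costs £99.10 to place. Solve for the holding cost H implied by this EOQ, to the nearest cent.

Squaring Q* = √(2DS/H) gives Q*² = 2DS/H.
From Q* = √(2DS/H): H = 2DS / Q*² = 2 × 30,000 × 99.1 / 2,245² = 1.1798.

H ≈ £1.18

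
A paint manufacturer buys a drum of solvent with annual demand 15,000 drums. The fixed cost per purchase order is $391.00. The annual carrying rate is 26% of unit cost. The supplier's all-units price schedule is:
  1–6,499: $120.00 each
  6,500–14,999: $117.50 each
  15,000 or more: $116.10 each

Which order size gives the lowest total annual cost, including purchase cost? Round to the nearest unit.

Q* ≈ 613 drums

Holding cost per unit per year at price C is H = 0.26·C.
Evaluate total cost at each tier's feasible EOQ or, if the EOQ is below the tier, at the tier's minimum quantity.
EOQ at $120.00 = 613.2 (feasible in tier 1): TC = 15,000×$120.00 + (15,000/613.2)×391 + (613.2/2)×0.26×$120.00 = $1,819,130.50.
EOQ at $117.50 = 619.6 < 6500, so use break Q=6500: TC = 15,000×$117.50 + (15,000/6500.0)×391 + (6500.0/2)×0.26×$117.50 = $1,862,689.81.
EOQ at $116.10 = 623.4 < 15000, so use break Q=15000: TC = 15,000×$116.10 + (15,000/15000.0)×391 + (15000.0/2)×0.26×$116.10 = $1,968,286.00.
Lowest total cost is $1,819,130.50 at Q = 613.2.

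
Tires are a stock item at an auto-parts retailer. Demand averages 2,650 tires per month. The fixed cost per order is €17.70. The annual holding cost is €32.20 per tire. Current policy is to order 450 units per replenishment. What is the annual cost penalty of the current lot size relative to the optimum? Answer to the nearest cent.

Extra cost ≈ €2,475.15 per year

Annual demand D = 2,650 × 12 = 31,800.
EOQ = √(2DS/H) = √(2 × 31,800 × 17.7 / 32.2) ≈ 186.98.
Cost at Q* = (D/Q*)S + (Q*/2)H = √(2DSH) ≈ €6,020.65.
Cost at Q = 450: (31,800/450)×17.7 + (450/2)×32.2 = €1,250.80 + €7,245.00 = €8,495.80.
Excess = €8,495.80 − €6,020.65 = €2,475.15.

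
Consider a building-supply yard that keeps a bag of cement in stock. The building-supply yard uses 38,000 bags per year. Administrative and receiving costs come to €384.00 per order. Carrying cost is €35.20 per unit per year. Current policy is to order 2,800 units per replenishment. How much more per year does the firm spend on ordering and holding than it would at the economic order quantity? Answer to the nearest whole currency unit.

EOQ = √(2DS/H) = √(2 × 38,000 × 384 / 35.2) ≈ 910.54.
Cost at Q* = (D/Q*)S + (Q*/2)H = √(2DSH) ≈ €32,051.16.
Cost at Q = 2,800: (38,000/2,800)×384 + (2,800/2)×35.2 = €5,211.43 + €49,280.00 = €54,491.43.
Excess = €54,491.43 − €32,051.16 = €22,440.27.

Extra cost ≈ €22,440 per year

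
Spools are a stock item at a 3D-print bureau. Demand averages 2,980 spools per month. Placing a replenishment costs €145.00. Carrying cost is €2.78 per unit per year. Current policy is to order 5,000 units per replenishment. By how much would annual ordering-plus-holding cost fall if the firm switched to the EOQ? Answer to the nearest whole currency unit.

Annual demand D = 2,980 × 12 = 35,760.
EOQ = √(2DS/H) = √(2 × 35,760 × 145 / 2.78) ≈ 1931.41.
Cost at Q* = (D/Q*)S + (Q*/2)H = √(2DSH) ≈ €5,369.33.
Cost at Q = 5,000: (35,760/5,000)×145 + (5,000/2)×2.78 = €1,037.04 + €6,950.00 = €7,987.04.
Excess = €7,987.04 − €5,369.33 = €2,617.71.

Extra cost ≈ €2,618 per year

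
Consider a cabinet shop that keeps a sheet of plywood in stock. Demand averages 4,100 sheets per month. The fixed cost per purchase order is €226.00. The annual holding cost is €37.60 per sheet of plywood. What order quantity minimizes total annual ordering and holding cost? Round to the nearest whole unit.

Q* ≈ 769 sheets

Annual demand D = 4,100 × 12 = 49,200.
EOQ = √(2DS / H) = √(2 × 49,200 × 226 / 37.6).
= √(22,238,400 / 37.6) = √591,446.8085 ≈ 769.056.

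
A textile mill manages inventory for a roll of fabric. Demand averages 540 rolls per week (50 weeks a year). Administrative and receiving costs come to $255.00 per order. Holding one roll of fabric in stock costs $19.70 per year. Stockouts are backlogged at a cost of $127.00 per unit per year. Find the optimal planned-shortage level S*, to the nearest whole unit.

Annual demand D = 540 × 50 = 27,000.
With planned backorders, Q* = √(2DS/H) · √((H+B)/B).
√(2DS/H) = √(2 × 27,000 × 255 / 19.7) = 836.053.
√((H+B)/B) = √((19.7+127)/127) = 1.0748.
Q* ≈ 898.560.
S* = Q* · H/(H+B) = 898.560 × 19.7/146.7 ≈ 120.666.

S* ≈ 121 rolls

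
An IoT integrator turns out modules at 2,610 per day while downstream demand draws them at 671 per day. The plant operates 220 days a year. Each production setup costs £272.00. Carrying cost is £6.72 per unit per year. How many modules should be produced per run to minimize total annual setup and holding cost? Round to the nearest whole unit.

Q* ≈ 4,011 modules

Annual demand D = 671 × 220 = 147,620.
Production build-up factor (1 − d/p) = 1 − 671/2,610 = 0.7429.
Q* = √(2DS / (H(1 − d/p))) = √(2 × 147,620 × 272 / (6.72 × 0.7429)).
= √(80,305,280 / 4.9924) ≈ 4010.687.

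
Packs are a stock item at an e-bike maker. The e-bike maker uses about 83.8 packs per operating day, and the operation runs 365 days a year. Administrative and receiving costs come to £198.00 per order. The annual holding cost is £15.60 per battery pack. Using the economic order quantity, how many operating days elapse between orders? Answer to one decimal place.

T ≈ 10.5 days

Annual demand D = 83.8 × 365 = 30,587.
EOQ = √(2DS/H) = √(2 × 30,587 × 198 / 15.6) ≈ 881.16.
Cycle time = Q*/D × 365 = 881.16 / 30,587 × 365 ≈ 10.515 days.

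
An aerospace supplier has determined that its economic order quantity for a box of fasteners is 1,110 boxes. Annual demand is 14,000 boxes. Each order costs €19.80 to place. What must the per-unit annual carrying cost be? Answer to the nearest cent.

H ≈ €0.45

Squaring Q* = √(2DS/H) gives Q*² = 2DS/H.
From Q* = √(2DS/H): H = 2DS / Q*² = 2 × 14,000 × 19.8 / 1,110² = 0.4500.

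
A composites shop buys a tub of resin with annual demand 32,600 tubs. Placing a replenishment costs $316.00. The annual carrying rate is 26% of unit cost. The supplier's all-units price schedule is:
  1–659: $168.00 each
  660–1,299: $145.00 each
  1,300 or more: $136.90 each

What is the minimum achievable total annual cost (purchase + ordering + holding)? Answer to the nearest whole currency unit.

Holding cost per unit per year at price C is H = 0.26·C.
Evaluate total cost at each tier's feasible EOQ or, if the EOQ is below the tier, at the tier's minimum quantity.
Tier 1 ($168.00): EOQ = 686.8 exceeds tier's upper bound 659, so this tier is dominated.
EOQ at $145.00 = 739.3 (feasible in tier 2): TC = 32,600×$145.00 + (32,600/739.3)×316 + (739.3/2)×0.26×$145.00 = $4,754,870.07.
EOQ at $136.90 = 760.8 < 1300, so use break Q=1300: TC = 32,600×$136.90 + (32,600/1300.0)×316 + (1300.0/2)×0.26×$136.90 = $4,494,000.41.
Lowest total cost among the candidates is at Q = 1300.0.

TC* ≈ $4,494,000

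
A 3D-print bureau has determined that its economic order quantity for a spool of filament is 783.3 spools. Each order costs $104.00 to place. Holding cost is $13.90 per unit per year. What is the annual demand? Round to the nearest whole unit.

D ≈ 41,002 spools per year

Invert the EOQ relation Q*² = 2DS/H.
From Q* = √(2DS/H): D = Q*²H / (2S) = 783.3² × 13.9 / (2 × 104) = 41002.253.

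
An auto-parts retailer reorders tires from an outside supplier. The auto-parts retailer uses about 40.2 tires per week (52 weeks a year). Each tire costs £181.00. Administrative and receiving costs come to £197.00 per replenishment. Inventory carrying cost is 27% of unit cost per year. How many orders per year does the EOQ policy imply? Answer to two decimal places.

N ≈ 16.10 orders per year

Annual demand D = 40.2 × 52 = 2,090.4.
Holding cost H = 0.27 × £181.00 = £48.8700 per unit per year.
Q* = √(2DS/H) = √(2 × 2,090.4 × 197 / 48.87) ≈ 129.82.
Orders per year = D / Q* = 2,090.4 / 129.82 ≈ 16.102.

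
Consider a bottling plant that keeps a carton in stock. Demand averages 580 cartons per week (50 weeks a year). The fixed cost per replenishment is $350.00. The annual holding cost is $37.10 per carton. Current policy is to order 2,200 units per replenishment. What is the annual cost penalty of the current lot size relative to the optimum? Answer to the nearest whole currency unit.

Extra cost ≈ $17,980 per year

Annual demand D = 580 × 50 = 29,000.
EOQ = √(2DS/H) = √(2 × 29,000 × 350 / 37.1) ≈ 739.71.
Cost at Q* = (D/Q*)S + (Q*/2)H = √(2DSH) ≈ $27,443.21.
Cost at Q = 2,200: (29,000/2,200)×350 + (2,200/2)×37.1 = $4,613.64 + $40,810.00 = $45,423.64.
Excess = $45,423.64 − $27,443.21 = $17,980.42.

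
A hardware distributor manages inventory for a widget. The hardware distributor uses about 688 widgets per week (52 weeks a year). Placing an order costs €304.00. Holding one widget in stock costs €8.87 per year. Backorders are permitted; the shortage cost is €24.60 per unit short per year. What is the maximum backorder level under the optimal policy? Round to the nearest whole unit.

S* ≈ 484 widgets

Annual demand D = 688 × 52 = 35,776.
With planned backorders, Q* = √(2DS/H) · √((H+B)/B).
√(2DS/H) = √(2 × 35,776 × 304 / 8.87) = 1565.979.
√((H+B)/B) = √((8.87+24.6)/24.6) = 1.1664.
Q* ≈ 1826.611.
S* = Q* · H/(H+B) = 1826.611 × 8.87/33.47 ≈ 484.077.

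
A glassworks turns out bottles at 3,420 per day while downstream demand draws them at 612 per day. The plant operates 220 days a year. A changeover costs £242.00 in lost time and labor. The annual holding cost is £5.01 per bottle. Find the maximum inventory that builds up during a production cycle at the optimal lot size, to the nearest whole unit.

Annual demand D = 612 × 220 = 134,640.
Production build-up factor (1 − d/p) = 1 − 612/3,420 = 0.8211.
Q* = √(2DS / (H(1 − d/p))) = √(2 × 134,640 × 242 / (5.01 × 0.8211)).
= √(65,165,760 / 4.1135) ≈ 3980.204.
Maximum inventory = Q*(1 − d/p) = 3980.204 × 0.8211 ≈ 3267.957.

I_max ≈ 3,268 bottles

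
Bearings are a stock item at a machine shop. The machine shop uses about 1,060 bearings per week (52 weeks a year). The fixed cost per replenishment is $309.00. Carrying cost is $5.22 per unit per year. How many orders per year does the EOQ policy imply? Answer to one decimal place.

Annual demand D = 1,060 × 52 = 55,120.
The optimal lot size = √(2DS/H) = √(2 × 55,120 × 309 / 5.22) ≈ 2554.55.
Orders per year = D / Q* = 55,120 / 2554.55 ≈ 21.577.

N ≈ 21.6 orders per year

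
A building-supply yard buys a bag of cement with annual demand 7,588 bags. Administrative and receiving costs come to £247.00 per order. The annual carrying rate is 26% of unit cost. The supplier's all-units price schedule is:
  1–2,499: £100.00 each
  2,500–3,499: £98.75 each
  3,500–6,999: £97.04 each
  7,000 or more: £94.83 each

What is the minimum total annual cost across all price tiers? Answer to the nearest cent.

TC* ≈ £768,672.20

Holding cost per unit per year at price C is H = 0.26·C.
Evaluate total cost at each tier's feasible EOQ or, if the EOQ is below the tier, at the tier's minimum quantity.
EOQ at £100.00 = 379.7 (feasible in tier 1): TC = 7,588×£100.00 + (7,588/379.7)×247 + (379.7/2)×0.26×£100.00 = £768,672.20.
EOQ at £98.75 = 382.1 < 2500, so use break Q=2500: TC = 7,588×£98.75 + (7,588/2500.0)×247 + (2500.0/2)×0.26×£98.75 = £782,158.44.
EOQ at £97.04 = 385.4 < 3500, so use break Q=3500: TC = 7,588×£97.04 + (7,588/3500.0)×247 + (3500.0/2)×0.26×£97.04 = £781,028.22.
EOQ at £94.83 = 389.9 < 7000, so use break Q=7000: TC = 7,588×£94.83 + (7,588/7000.0)×247 + (7000.0/2)×0.26×£94.83 = £806,133.09.
Lowest total cost among the candidates is at Q = 379.7.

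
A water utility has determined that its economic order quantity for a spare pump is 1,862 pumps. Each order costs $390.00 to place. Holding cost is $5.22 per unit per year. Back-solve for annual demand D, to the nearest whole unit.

D ≈ 23,203 pumps per year

Squaring Q* = √(2DS/H) gives Q*² = 2DS/H.
From Q* = √(2DS/H): D = Q*²H / (2S) = 1,862² × 5.22 / (2 × 390) = 23202.525.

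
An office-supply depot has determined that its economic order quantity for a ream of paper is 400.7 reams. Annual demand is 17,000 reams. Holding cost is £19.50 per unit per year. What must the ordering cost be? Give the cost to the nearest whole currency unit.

Invert the EOQ relation Q*² = 2DS/H.
From Q* = √(2DS/H): S = Q*²H / (2D) = 400.7² × 19.5 / (2 × 17,000) = 92.0862.

S ≈ £92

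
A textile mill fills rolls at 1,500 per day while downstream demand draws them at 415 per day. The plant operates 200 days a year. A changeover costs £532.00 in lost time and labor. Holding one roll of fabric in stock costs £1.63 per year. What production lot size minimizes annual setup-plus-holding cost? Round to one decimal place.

Annual demand D = 415 × 200 = 83,000.
Production build-up factor (1 − d/p) = 1 − 415/1,500 = 0.7233.
Q* = √(2DS / (H(1 − d/p))) = √(2 × 83,000 × 532 / (1.63 × 0.7233)).
= √(88,312,000 / 1.179) ≈ 8654.596.

Q* ≈ 8,654.6 rolls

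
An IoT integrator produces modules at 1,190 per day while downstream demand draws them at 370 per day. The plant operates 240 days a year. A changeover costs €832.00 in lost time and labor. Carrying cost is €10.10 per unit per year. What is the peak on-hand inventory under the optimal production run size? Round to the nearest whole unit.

Annual demand D = 370 × 240 = 88,800.
Production build-up factor (1 − d/p) = 1 − 370/1,190 = 0.6891.
Q* = √(2DS / (H(1 − d/p))) = √(2 × 88,800 × 832 / (10.1 × 0.6891)).
= √(147,763,200 / 6.9597) ≈ 4607.751.
Maximum inventory = Q*(1 − d/p) = 4607.751 × 0.6891 ≈ 3175.089.

I_max ≈ 3,175 modules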